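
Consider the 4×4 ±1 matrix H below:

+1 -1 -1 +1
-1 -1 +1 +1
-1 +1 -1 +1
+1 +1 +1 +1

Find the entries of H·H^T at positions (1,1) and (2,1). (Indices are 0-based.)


Row 1 of H: [-1, -1, 1, 1].
Row 2 of H: [-1, 1, -1, 1].
(H·H^T)[1][1] = Σ_j H[1][j]·H[1][j] = (-1)² + (-1)² + (1)² + (1)² = 1 + 1 + 1 + 1 = 4.
(H·H^T)[2][1] = Σ_j H[2][j]·H[1][j] = (-1)·(-1) + (1)·(-1) + (-1)·(1) + (1)·(1) = 1 + -1 + -1 + 1 = 0.
So rows 2 and 1 are orthogonal; the diagonal entry equals n = 4.

(1,1) entry = 4; (2,1) entry = 0.


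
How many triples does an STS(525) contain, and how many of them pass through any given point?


An STS(v) is a 2-(v, 3, 1) BIBD: block size k = 3, λ = 1.
Replication: r(k − 1) = λ(v − 1) ⇒ r·2 = 525 − 1 = 524 ⇒ r = 262.
Block count: b = v(v − 1)/6 = 525·524/6 = 275100/6 = 45850.
(Check via bk = vr: 45850·3 = 137550 = 525·262 = 137550 ✓.)

r = 262, b = 45850.


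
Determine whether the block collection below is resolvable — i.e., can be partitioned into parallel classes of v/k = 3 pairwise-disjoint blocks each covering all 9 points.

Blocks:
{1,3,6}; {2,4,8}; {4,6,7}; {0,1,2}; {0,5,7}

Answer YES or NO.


v = 9, block size k = 3, number of blocks = 5.
For resolvability, blocks must partition into parallel classes of size v/k = 3.
Total blocks must therefore be a multiple of 3: 5 = 3·1 + 2 ⇒ not divisible ✗.
Resolvable? NO.

NO


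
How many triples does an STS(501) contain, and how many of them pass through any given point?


An STS(v) is a 2-(v, 3, 1) BIBD: block size k = 3, λ = 1.
Replication: r(k − 1) = λ(v − 1) ⇒ r·2 = 501 − 1 = 500 ⇒ r = 250.
Block count: bk = vr ⇒ b·3 = 501·250 = 125250 ⇒ b = 41750.

r = 250, b = 41750.


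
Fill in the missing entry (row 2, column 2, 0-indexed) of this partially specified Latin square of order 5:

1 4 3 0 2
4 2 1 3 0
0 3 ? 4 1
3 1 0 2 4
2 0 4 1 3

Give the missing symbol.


Row 2 contains symbols [0, 1, 3, 4] — missing [2].
Column 2 contains symbols [0, 1, 3, 4] — missing [2].
The missing symbol must appear in both missing sets; intersection = [2].
Therefore the hidden value is 2.

Missing value = 2.


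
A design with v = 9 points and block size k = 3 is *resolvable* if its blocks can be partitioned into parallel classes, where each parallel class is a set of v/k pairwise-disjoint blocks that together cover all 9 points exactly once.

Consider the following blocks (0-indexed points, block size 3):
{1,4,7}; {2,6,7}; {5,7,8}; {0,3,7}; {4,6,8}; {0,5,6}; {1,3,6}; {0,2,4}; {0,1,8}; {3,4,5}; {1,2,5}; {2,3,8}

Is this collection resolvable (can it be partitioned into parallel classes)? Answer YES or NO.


v = 9, block size k = 3, number of blocks = 12.
For resolvability, blocks must partition into parallel classes of size v/k = 3.
Total blocks must therefore be a multiple of 3: 12 = 3·4 + 0 ⇒ divisible ✓.
Greedy packing gives 4 candidate class(es). Each should be a full parallel class (size 3, covers all 9 points).
  Class 1 (3 blocks): {1,4,7}; {0,5,6}; {2,3,8}. Points covered: [0, 1, 2, 3, 4, 5, 6, 7, 8].
  Class 2 (3 blocks): {2,6,7}; {0,1,8}; {3,4,5}. Points covered: [0, 1, 2, 3, 4, 5, 6, 7, 8].
  Class 3 (3 blocks): {5,7,8}; {1,3,6}; {0,2,4}. Points covered: [0, 1, 2, 3, 4, 5, 6, 7, 8].
  Class 4 (3 blocks): {0,3,7}; {4,6,8}; {1,2,5}. Points covered: [0, 1, 2, 3, 4, 5, 6, 7, 8].
All classes full (size 3)? YES. All classes cover every point? YES.
Resolvable? YES.

YES


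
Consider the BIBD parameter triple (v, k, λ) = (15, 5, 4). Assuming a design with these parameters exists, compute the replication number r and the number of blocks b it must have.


Any 2-(v, k, λ) BIBD satisfies two necessary conditions:
  (i)  Each point sits in r blocks, and counting incidences through any fixed point gives r(k − 1) = λ(v − 1), so r = λ(v − 1)/(k − 1).
  (ii) Total incidences bk = vr, so b = vr/k.
Step 1: r = λ(v − 1)/(k − 1) = 4·(15 − 1)/(5 − 1) = 4·14/4 = 56/4 = 14.
Step 2: b = vr/k = 15·14/5 = 210/5 = 42.
Check integrality: r = 14 ∈ Z ✓, b = 42 ∈ Z ✓.
(These identities are necessary conditions: they determine r and b for any design with these parameters, but do not by themselves prove that one exists.)

r = 14, b = 42.


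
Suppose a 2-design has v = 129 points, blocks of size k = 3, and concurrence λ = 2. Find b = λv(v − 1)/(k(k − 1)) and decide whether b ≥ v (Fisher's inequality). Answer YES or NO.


r = λ(v − 1)/(k − 1) = 2·128/2 = 128.
b = vr/k = 129·128/3 = 5504.
Fisher's inequality: b ≥ v ⇔ 5504 ≥ 129? YES.

YES


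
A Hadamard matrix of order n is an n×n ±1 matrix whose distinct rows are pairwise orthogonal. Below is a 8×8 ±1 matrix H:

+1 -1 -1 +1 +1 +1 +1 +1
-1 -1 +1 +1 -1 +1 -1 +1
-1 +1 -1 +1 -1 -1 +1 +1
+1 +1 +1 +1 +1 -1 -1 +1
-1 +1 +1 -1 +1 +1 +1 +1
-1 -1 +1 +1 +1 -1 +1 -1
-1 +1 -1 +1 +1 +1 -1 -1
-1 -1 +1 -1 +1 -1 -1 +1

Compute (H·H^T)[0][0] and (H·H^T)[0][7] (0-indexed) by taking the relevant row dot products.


Row 0 of H: [1, -1, -1, 1, 1, 1, 1, 1].
Row 7 of H: [-1, -1, 1, -1, 1, -1, -1, 1].
(H·H^T)[0][0] = Σ_j H[0][j]·H[0][j] = (1)² + (-1)² + (-1)² + (1)² + (1)² + (1)² + (1)² + (1)² = 1 + 1 + 1 + 1 + 1 + 1 + 1 + 1 = 8.
(H·H^T)[0][7] = Σ_j H[0][j]·H[7][j] = (1)·(-1) + (-1)·(-1) + (-1)·(1) + (1)·(-1) + (1)·(1) + (1)·(-1) + (1)·(-1) + (1)·(1) = -1 + 1 + -1 + -1 + 1 + -1 + -1 + 1 = -2.
Rows 0 and 7 are not orthogonal (dot product = -2 ≠ 0), so H is not a Hadamard matrix.

(0,0) entry = 8; (0,7) entry = -2.


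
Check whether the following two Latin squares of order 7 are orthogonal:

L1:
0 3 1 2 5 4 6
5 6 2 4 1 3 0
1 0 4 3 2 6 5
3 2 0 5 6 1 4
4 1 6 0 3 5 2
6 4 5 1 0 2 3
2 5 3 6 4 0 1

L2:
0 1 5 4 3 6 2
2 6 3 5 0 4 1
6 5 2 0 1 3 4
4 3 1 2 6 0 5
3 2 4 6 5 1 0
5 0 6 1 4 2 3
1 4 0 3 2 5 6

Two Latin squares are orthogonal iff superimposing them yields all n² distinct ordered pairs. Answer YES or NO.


Form the n² = 49 superimposed pairs (L1[i][j], L2[i][j]), row by row (rows and columns indexed from 0):
row 0: (0,0) (3,1) (1,5) (2,4) (5,3) (4,6) (6,2)
row 1: (5,2) (6,6) (2,3) (4,5) (1,0) (3,4) (0,1)
row 2: (1,6) (0,5) (4,2) (3,0) (2,1) (6,3) (5,4)
row 3: (3,4) (2,3) (0,1) (5,2) (6,6) (1,0) (4,5)
row 4: (4,3) (1,2) (6,4) (0,6) (3,5) (5,1) (2,0)
row 5: (6,5) (4,0) (5,6) (1,1) (0,4) (2,2) (3,3)
row 6: (2,1) (5,4) (3,0) (6,3) (4,2) (0,5) (1,6)
Orthogonality requires all 49 pairs distinct.
But the pair (3,4) repeats: cell (1,5) has L1 = 3, L2 = 4, and cell (3,0) has L1 = 3, L2 = 4.
A repeated pair means some other pair never occurs (only 35 distinct pairs out of 49), so the squares are not orthogonal.
Conclusion: NO.

NO


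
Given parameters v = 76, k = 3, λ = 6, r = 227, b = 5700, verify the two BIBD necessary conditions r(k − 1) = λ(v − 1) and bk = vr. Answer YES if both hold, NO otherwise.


Condition (i): r(k − 1) = 227·2 = 454; λ(v − 1) = 6·75 = 450. Match? NO.
Condition (ii): bk = 5700·3 = 17100; vr = 76·227 = 17252. Match? NO.
Both conditions hold? NO.

NO


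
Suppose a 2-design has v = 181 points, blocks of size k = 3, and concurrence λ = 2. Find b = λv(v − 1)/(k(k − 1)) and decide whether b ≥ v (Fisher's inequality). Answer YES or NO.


r = λ(v − 1)/(k − 1) = 2·180/2 = 180.
b = vr/k = 181·180/3 = 10860.
Fisher's inequality: b ≥ v ⇔ 10860 ≥ 181? YES.

YES


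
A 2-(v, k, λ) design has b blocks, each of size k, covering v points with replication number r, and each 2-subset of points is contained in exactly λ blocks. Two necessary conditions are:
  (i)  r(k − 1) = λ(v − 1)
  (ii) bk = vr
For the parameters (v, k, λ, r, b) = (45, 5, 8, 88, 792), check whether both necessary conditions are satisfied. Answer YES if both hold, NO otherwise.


Condition (i): r(k − 1) = 88·4 = 352; λ(v − 1) = 8·44 = 352. Match? YES.
Condition (ii): bk = 792·5 = 3960; vr = 45·88 = 3960. Match? YES.
Both conditions hold? YES.

YES


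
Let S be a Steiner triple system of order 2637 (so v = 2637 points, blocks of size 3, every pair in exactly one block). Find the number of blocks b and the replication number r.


An STS(v) is a 2-(v, 3, 1) BIBD: block size k = 3, λ = 1.
Replication: r(k − 1) = λ(v − 1) ⇒ r·2 = 2637 − 1 = 2636 ⇒ r = 1318.
Block count: bk = vr ⇒ b·3 = 2637·1318 = 3475566 ⇒ b = 1158522.

r = 1318, b = 1158522.


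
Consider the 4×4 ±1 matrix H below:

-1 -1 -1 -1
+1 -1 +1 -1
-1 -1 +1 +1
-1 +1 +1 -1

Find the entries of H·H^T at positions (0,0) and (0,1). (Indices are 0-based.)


Row 0 of H: [-1, -1, -1, -1].
Row 1 of H: [1, -1, 1, -1].
(H·H^T)[0][0] = Σ_j H[0][j]·H[0][j] = (-1)² + (-1)² + (-1)² + (-1)² = 1 + 1 + 1 + 1 = 4.
(H·H^T)[0][1] = Σ_j H[0][j]·H[1][j] = (-1)·(1) + (-1)·(-1) + (-1)·(1) + (-1)·(-1) = -1 + 1 + -1 + 1 = 0.
So rows 0 and 1 are orthogonal; the diagonal entry equals n = 4.

(0,0) entry = 4; (0,1) entry = 0.


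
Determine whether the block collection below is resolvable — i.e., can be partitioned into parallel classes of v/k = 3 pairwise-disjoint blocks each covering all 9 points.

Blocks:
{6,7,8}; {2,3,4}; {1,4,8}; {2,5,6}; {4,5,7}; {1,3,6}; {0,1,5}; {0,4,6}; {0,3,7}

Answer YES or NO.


v = 9, block size k = 3, number of blocks = 9.
For resolvability, blocks must partition into parallel classes of size v/k = 3.
Total blocks must therefore be a multiple of 3: 9 = 3·3 + 0 ⇒ divisible ✓.
Consider block {4,5,7}. The only other block(s) in the collection disjoint from it are {1,3,6} — just 1 block(s). Any parallel class containing {4,5,7} would need 2 other blocks each disjoint from it, so no parallel class of size 3 can contain {4,5,7}.
Since every block must belong to some parallel class in a resolution, the collection cannot be partitioned into parallel classes.
Resolvable? NO.

NO


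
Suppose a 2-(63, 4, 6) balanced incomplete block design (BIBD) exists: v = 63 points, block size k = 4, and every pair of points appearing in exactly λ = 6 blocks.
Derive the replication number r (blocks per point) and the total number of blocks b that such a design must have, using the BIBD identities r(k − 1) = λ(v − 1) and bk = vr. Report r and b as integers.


Any 2-(v, k, λ) BIBD satisfies two necessary conditions:
  (i)  Each point sits in r blocks, and counting incidences through any fixed point gives r(k − 1) = λ(v − 1), so r = λ(v − 1)/(k − 1).
  (ii) Total incidences bk = vr, so b = vr/k.
Step 1: r = λ(v − 1)/(k − 1) = 6·(63 − 1)/(4 − 1) = 6·62/3 = 372/3 = 124.
Step 2: b = vr/k = 63·124/4 = 7812/4 = 1953.
Check integrality: r = 124 ∈ Z ✓, b = 1953 ∈ Z ✓.
(These identities are necessary conditions: they determine r and b for any design with these parameters, but do not by themselves prove that one exists.)

r = 124, b = 1953.


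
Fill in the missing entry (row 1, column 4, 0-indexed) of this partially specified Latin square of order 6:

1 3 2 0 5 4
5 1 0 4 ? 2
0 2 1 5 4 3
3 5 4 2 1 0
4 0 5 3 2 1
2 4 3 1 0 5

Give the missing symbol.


Row 1 contains symbols [0, 1, 2, 4, 5] — missing [3].
Column 4 contains symbols [0, 1, 2, 4, 5] — missing [3].
The missing symbol must appear in both missing sets; intersection = [3].
Therefore the hidden value is 3.

Missing value = 3.


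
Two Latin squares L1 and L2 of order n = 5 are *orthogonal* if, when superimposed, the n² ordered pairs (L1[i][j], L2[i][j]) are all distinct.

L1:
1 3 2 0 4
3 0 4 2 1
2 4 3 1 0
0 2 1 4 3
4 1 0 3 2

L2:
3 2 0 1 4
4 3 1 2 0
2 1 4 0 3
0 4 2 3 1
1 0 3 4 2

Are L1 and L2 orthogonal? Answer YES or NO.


Form the n² = 25 superimposed pairs (L1[i][j], L2[i][j]), row by row (rows and columns indexed from 0):
row 0: (1,3) (3,2) (2,0) (0,1) (4,4)
row 1: (3,4) (0,3) (4,1) (2,2) (1,0)
row 2: (2,2) (4,1) (3,4) (1,0) (0,3)
row 3: (0,0) (2,4) (1,2) (4,3) (3,1)
row 4: (4,1) (1,0) (0,3) (3,4) (2,2)
Orthogonality requires all 25 pairs distinct.
But the pair (2,2) repeats: cell (1,3) has L1 = 2, L2 = 2, and cell (2,0) has L1 = 2, L2 = 2.
A repeated pair means some other pair never occurs (only 15 distinct pairs out of 25), so the squares are not orthogonal.
Conclusion: NO.

NO


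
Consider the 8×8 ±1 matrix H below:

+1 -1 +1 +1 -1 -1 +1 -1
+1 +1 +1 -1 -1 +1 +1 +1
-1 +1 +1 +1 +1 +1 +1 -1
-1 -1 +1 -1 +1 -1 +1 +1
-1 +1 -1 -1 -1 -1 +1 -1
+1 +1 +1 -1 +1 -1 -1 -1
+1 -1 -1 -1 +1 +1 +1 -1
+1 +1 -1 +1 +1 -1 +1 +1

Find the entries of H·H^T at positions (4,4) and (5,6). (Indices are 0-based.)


Row 4 of H: [-1, 1, -1, -1, -1, -1, 1, -1].
Row 5 of H: [1, 1, 1, -1, 1, -1, -1, -1].
Row 6 of H: [1, -1, -1, -1, 1, 1, 1, -1].
(H·H^T)[4][4] = Σ_j H[4][j]·H[4][j] = (-1)² + (1)² + (-1)² + (-1)² + (-1)² + (-1)² + (1)² + (-1)² = 1 + 1 + 1 + 1 + 1 + 1 + 1 + 1 = 8.
(H·H^T)[5][6] = Σ_j H[5][j]·H[6][j] = (1)·(1) + (1)·(-1) + (1)·(-1) + (-1)·(-1) + (1)·(1) + (-1)·(1) + (-1)·(1) + (-1)·(-1) = 1 + -1 + -1 + 1 + 1 + -1 + -1 + 1 = 0.
So rows 5 and 6 are orthogonal; the diagonal entry equals n = 8.

(4,4) entry = 8; (5,6) entry = 0.


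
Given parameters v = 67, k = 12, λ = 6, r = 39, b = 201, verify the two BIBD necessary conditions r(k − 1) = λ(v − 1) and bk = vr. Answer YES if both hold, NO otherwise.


Condition (i): r(k − 1) = 39·11 = 429; λ(v − 1) = 6·66 = 396. Match? NO.
Condition (ii): bk = 201·12 = 2412; vr = 67·39 = 2613. Match? NO.
Both conditions hold? NO.

NO


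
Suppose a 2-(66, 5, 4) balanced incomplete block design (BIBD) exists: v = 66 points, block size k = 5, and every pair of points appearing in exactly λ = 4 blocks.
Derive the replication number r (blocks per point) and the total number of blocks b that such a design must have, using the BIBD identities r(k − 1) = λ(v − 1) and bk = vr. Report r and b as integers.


Any 2-(v, k, λ) BIBD satisfies two necessary conditions:
  (i)  Each point sits in r blocks, and counting incidences through any fixed point gives r(k − 1) = λ(v − 1), so r = λ(v − 1)/(k − 1).
  (ii) Total incidences bk = vr, so b = vr/k.
Step 1: r = λ(v − 1)/(k − 1) = 4·(66 − 1)/(5 − 1) = 4·65/4 = 260/4 = 65.
Step 2: b = vr/k = 66·65/5 = 4290/5 = 858.
Check integrality: r = 65 ∈ Z ✓, b = 858 ∈ Z ✓.
(These identities are necessary conditions: they determine r and b for any design with these parameters, but do not by themselves prove that one exists.)

r = 65, b = 858.


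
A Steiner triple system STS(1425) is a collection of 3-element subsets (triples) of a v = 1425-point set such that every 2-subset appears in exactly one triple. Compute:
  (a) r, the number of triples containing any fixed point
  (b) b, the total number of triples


An STS(v) is a 2-(v, 3, 1) BIBD: block size k = 3, λ = 1.
Replication: r(k − 1) = λ(v − 1) ⇒ r·2 = 1425 − 1 = 1424 ⇒ r = 712.
Block count: b = v(v − 1)/6 = 1425·1424/6 = 2029200/6 = 338200.
(Check via bk = vr: 338200·3 = 1014600 = 1425·712 = 1014600 ✓.)

r = 712, b = 338200.


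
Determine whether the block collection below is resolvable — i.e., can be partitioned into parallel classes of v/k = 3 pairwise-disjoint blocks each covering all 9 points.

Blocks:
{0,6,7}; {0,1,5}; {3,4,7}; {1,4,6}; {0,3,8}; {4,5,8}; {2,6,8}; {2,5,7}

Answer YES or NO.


v = 9, block size k = 3, number of blocks = 8.
For resolvability, blocks must partition into parallel classes of size v/k = 3.
Total blocks must therefore be a multiple of 3: 8 = 3·2 + 2 ⇒ not divisible ✗.
Resolvable? NO.

NO


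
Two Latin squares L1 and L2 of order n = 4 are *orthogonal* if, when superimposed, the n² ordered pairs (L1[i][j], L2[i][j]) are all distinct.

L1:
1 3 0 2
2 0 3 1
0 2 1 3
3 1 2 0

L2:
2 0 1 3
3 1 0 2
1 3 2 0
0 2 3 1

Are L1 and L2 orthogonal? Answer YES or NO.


Form the n² = 16 superimposed pairs (L1[i][j], L2[i][j]), row by row (rows and columns indexed from 0):
row 0: (1,2) (3,0) (0,1) (2,3)
row 1: (2,3) (0,1) (3,0) (1,2)
row 2: (0,1) (2,3) (1,2) (3,0)
row 3: (3,0) (1,2) (2,3) (0,1)
Orthogonality requires all 16 pairs distinct.
But the pair (2,3) repeats: cell (0,3) has L1 = 2, L2 = 3, and cell (1,0) has L1 = 2, L2 = 3.
A repeated pair means some other pair never occurs (only 4 distinct pairs out of 16), so the squares are not orthogonal.
Conclusion: NO.

NO


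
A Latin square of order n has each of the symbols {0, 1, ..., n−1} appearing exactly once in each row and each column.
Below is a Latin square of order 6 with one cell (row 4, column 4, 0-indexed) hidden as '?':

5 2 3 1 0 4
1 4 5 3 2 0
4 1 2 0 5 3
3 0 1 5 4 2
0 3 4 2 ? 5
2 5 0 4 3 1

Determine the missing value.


Row 4 contains symbols [0, 2, 3, 4, 5] — missing [1].
Column 4 contains symbols [0, 2, 3, 4, 5] — missing [1].
The missing symbol must appear in both missing sets; intersection = [1].
Therefore the hidden value is 1.

Missing value = 1.


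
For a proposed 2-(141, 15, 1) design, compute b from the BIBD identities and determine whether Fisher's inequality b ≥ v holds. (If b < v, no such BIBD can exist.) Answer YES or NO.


b = λv(v − 1)/(k(k − 1)) = 1·141·140/(15·14) = 19740/210 = 94.
Compare with v = 141: b < v, so Fisher's inequality fails.

NO


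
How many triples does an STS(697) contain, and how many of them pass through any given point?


An STS(v) is a 2-(v, 3, 1) BIBD: block size k = 3, λ = 1.
Replication: r(k − 1) = λ(v − 1) ⇒ r·2 = 697 − 1 = 696 ⇒ r = 348.
Block count: bk = vr ⇒ b·3 = 697·348 = 242556 ⇒ b = 80852.

r = 348, b = 80852.


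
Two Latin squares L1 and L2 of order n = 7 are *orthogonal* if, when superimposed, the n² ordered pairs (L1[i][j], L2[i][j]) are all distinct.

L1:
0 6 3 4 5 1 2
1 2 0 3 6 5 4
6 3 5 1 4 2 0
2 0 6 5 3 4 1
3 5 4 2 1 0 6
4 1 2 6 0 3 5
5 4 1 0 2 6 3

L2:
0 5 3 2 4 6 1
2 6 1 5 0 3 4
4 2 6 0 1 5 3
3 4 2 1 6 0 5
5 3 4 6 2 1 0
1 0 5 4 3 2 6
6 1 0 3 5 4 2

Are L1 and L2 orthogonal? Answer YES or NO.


Form the n² = 49 superimposed pairs (L1[i][j], L2[i][j]), row by row (rows and columns indexed from 0):
row 0: (0,0) (6,5) (3,3) (4,2) (5,4) (1,6) (2,1)
row 1: (1,2) (2,6) (0,1) (3,5) (6,0) (5,3) (4,4)
row 2: (6,4) (3,2) (5,6) (1,0) (4,1) (2,5) (0,3)
row 3: (2,3) (0,4) (6,2) (5,1) (3,6) (4,0) (1,5)
row 4: (3,5) (5,3) (4,4) (2,6) (1,2) (0,1) (6,0)
row 5: (4,1) (1,0) (2,5) (6,4) (0,3) (3,2) (5,6)
row 6: (5,6) (4,1) (1,0) (0,3) (2,5) (6,4) (3,2)
Orthogonality requires all 49 pairs distinct.
But the pair (3,5) repeats: cell (1,3) has L1 = 3, L2 = 5, and cell (4,0) has L1 = 3, L2 = 5.
A repeated pair means some other pair never occurs (only 28 distinct pairs out of 49), so the squares are not orthogonal.
Conclusion: NO.

NO


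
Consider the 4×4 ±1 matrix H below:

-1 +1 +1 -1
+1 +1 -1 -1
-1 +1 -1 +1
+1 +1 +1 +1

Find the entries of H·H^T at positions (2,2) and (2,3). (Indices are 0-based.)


Row 2 of H: [-1, 1, -1, 1].
Row 3 of H: [1, 1, 1, 1].
(H·H^T)[2][2] = Σ_j H[2][j]·H[2][j] = (-1)² + (1)² + (-1)² + (1)² = 1 + 1 + 1 + 1 = 4.
(H·H^T)[2][3] = Σ_j H[2][j]·H[3][j] = (-1)·(1) + (1)·(1) + (-1)·(1) + (1)·(1) = -1 + 1 + -1 + 1 = 0.
So rows 2 and 3 are orthogonal; the diagonal entry equals n = 4.

(2,2) entry = 4; (2,3) entry = 0.


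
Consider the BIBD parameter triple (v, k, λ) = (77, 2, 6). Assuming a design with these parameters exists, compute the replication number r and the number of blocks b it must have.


Any 2-(v, k, λ) BIBD satisfies two necessary conditions:
  (i)  Each point sits in r blocks, and counting incidences through any fixed point gives r(k − 1) = λ(v − 1), so r = λ(v − 1)/(k − 1).
  (ii) Total incidences bk = vr, so b = vr/k.
Step 1: r = λ(v − 1)/(k − 1) = 6·(77 − 1)/(2 − 1) = 6·76/1 = 456/1 = 456.
Step 2: b = vr/k = 77·456/2 = 35112/2 = 17556.
Check integrality: r = 456 ∈ Z ✓, b = 17556 ∈ Z ✓.
(These identities are necessary conditions: they determine r and b for any design with these parameters, but do not by themselves prove that one exists.)

r = 456, b = 17556.


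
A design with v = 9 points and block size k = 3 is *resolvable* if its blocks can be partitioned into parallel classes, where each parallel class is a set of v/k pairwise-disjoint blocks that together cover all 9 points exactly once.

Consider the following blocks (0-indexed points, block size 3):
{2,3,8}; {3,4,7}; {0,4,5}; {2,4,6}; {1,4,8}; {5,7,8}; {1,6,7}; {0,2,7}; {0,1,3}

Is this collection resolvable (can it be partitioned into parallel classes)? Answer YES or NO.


v = 9, block size k = 3, number of blocks = 9.
For resolvability, blocks must partition into parallel classes of size v/k = 3.
Total blocks must therefore be a multiple of 3: 9 = 3·3 + 0 ⇒ divisible ✓.
Consider block {3,4,7}. It intersects every other block in the collection, so no parallel class of size 3 can contain it.
Since every block must belong to some parallel class in a resolution, the collection cannot be partitioned into parallel classes.
Resolvable? NO.

NO


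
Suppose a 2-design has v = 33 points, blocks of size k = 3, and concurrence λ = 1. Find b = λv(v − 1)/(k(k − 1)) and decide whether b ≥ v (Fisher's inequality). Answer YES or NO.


r = λ(v − 1)/(k − 1) = 1·32/2 = 16.
b = vr/k = 33·16/3 = 176.
Fisher's inequality: b ≥ v ⇔ 176 ≥ 33? YES.

YES


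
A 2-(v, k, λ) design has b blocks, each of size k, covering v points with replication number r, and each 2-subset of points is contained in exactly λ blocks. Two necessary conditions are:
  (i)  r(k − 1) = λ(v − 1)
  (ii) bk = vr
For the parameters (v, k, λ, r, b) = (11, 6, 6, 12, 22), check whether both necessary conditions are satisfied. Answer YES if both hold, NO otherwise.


Condition (i): r(k − 1) = 12·5 = 60; λ(v − 1) = 6·10 = 60. Match? YES.
Condition (ii): bk = 22·6 = 132; vr = 11·12 = 132. Match? YES.
Both conditions hold? YES.

YES


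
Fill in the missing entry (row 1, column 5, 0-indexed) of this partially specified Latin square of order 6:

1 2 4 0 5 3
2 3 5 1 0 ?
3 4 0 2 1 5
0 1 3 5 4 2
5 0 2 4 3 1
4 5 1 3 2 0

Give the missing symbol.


Row 1 contains symbols [0, 1, 2, 3, 5] — missing [4].
Column 5 contains symbols [0, 1, 2, 3, 5] — missing [4].
The missing symbol must appear in both missing sets; intersection = [4].
Therefore the hidden value is 4.

Missing value = 4.


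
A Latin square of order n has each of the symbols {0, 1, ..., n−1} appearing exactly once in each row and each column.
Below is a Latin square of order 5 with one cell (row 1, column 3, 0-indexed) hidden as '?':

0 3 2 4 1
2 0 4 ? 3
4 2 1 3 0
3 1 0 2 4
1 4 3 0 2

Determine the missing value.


Row 1 contains symbols [0, 2, 3, 4] — missing [1].
Column 3 contains symbols [0, 2, 3, 4] — missing [1].
The missing symbol must appear in both missing sets; intersection = [1].
Therefore the hidden value is 1.

Missing value = 1.


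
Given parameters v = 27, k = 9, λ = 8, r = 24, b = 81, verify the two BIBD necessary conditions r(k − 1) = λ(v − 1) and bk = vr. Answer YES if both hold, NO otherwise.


Condition (i): r(k − 1) = 24·8 = 192; λ(v − 1) = 8·26 = 208. Match? NO.
Condition (ii): bk = 81·9 = 729; vr = 27·24 = 648. Match? NO.
Both conditions hold? NO.

NO


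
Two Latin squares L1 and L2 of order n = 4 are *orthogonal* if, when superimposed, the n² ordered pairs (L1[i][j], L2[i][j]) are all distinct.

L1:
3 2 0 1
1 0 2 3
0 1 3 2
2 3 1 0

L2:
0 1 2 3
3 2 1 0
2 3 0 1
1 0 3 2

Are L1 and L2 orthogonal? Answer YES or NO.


Form the n² = 16 superimposed pairs (L1[i][j], L2[i][j]), row by row (rows and columns indexed from 0):
row 0: (3,0) (2,1) (0,2) (1,3)
row 1: (1,3) (0,2) (2,1) (3,0)
row 2: (0,2) (1,3) (3,0) (2,1)
row 3: (2,1) (3,0) (1,3) (0,2)
Orthogonality requires all 16 pairs distinct.
But the pair (1,3) repeats: cell (0,3) has L1 = 1, L2 = 3, and cell (1,0) has L1 = 1, L2 = 3.
A repeated pair means some other pair never occurs (only 4 distinct pairs out of 16), so the squares are not orthogonal.
Conclusion: NO.

NO


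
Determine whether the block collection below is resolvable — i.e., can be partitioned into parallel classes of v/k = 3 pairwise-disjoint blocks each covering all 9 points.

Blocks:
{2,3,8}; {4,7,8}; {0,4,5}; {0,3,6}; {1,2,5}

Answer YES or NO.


v = 9, block size k = 3, number of blocks = 5.
For resolvability, blocks must partition into parallel classes of size v/k = 3.
Total blocks must therefore be a multiple of 3: 5 = 3·1 + 2 ⇒ not divisible ✗.
Resolvable? NO.

NO


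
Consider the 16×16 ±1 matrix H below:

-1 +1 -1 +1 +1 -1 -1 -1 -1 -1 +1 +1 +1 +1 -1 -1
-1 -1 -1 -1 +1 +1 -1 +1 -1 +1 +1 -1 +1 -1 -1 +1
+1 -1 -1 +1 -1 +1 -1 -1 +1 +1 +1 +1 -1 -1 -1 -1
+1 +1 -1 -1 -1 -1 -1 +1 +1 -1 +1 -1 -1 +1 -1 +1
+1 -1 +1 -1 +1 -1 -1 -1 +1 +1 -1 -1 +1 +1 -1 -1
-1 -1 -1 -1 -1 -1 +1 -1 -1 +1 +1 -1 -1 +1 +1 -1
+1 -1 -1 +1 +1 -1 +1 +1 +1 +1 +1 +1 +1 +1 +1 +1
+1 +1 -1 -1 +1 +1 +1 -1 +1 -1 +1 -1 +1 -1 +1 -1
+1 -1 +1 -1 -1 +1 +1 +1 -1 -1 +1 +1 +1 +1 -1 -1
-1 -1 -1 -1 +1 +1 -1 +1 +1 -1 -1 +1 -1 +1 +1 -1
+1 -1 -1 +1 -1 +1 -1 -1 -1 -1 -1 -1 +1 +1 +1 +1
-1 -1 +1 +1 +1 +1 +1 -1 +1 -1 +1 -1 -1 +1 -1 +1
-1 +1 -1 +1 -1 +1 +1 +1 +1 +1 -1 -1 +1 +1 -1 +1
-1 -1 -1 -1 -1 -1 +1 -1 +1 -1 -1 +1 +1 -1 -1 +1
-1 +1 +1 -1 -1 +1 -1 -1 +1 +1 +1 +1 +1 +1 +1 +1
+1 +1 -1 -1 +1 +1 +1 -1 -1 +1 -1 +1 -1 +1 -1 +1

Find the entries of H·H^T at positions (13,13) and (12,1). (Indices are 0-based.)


Row 1 of H: [-1, -1, -1, -1, 1, 1, -1, 1, -1, 1, 1, -1, 1, -1, -1, 1].
Row 12 of H: [-1, 1, -1, 1, -1, 1, 1, 1, 1, 1, -1, -1, 1, 1, -1, 1].
Row 13 of H: [-1, -1, -1, -1, -1, -1, 1, -1, 1, -1, -1, 1, 1, -1, -1, 1].
(H·H^T)[13][13] = Σ_j H[13][j]·H[13][j] = (-1)² + (-1)² + (-1)² + (-1)² + (-1)² + (-1)² + (1)² + (-1)² + (1)² + (-1)² + (-1)² + (1)² + (1)² + (-1)² + (-1)² + (1)² = 1 + 1 + 1 + 1 + 1 + 1 + 1 + 1 + 1 + 1 + 1 + 1 + 1 + 1 + 1 + 1 = 16.
(H·H^T)[12][1] = Σ_j H[12][j]·H[1][j] = (-1)·(-1) + (1)·(-1) + (-1)·(-1) + (1)·(-1) + (-1)·(1) + (1)·(1) + (1)·(-1) + (1)·(1) + (1)·(-1) + (1)·(1) + (-1)·(1) + (-1)·(-1) + (1)·(1) + (1)·(-1) + (-1)·(-1) + (1)·(1) = 1 + -1 + 1 + -1 + -1 + 1 + -1 + 1 + -1 + 1 + -1 + 1 + 1 + -1 + 1 + 1 = 2.
Rows 12 and 1 are not orthogonal (dot product = 2 ≠ 0), so H is not a Hadamard matrix.

(13,13) entry = 16; (12,1) entry = 2.


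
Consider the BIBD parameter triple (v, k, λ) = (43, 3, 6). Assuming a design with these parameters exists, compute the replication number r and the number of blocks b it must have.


Any 2-(v, k, λ) BIBD satisfies two necessary conditions:
  (i)  Each point sits in r blocks, and counting incidences through any fixed point gives r(k − 1) = λ(v − 1), so r = λ(v − 1)/(k − 1).
  (ii) Total incidences bk = vr, so b = vr/k.
Step 1: r = λ(v − 1)/(k − 1) = 6·(43 − 1)/(3 − 1) = 6·42/2 = 252/2 = 126.
Step 2: b = vr/k = 43·126/3 = 5418/3 = 1806.
Check integrality: r = 126 ∈ Z ✓, b = 1806 ∈ Z ✓.
(These identities are necessary conditions: they determine r and b for any design with these parameters, but do not by themselves prove that one exists.)

r = 126, b = 1806.


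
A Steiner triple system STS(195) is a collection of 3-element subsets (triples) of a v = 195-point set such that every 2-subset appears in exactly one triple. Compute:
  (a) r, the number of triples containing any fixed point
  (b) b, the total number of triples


An STS(v) is a 2-(v, 3, 1) BIBD: block size k = 3, λ = 1.
Replication: r(k − 1) = λ(v − 1) ⇒ r·2 = 195 − 1 = 194 ⇒ r = 97.
Block count: bk = vr ⇒ b·3 = 195·97 = 18915 ⇒ b = 6305.

r = 97, b = 6305.


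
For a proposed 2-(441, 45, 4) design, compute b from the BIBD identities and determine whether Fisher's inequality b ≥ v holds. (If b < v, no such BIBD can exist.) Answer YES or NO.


r = λ(v − 1)/(k − 1) = 4·440/44 = 40.
b = vr/k = 441·40/45 = 392.
Fisher's inequality: b ≥ v ⇔ 392 ≥ 441? NO.

NO


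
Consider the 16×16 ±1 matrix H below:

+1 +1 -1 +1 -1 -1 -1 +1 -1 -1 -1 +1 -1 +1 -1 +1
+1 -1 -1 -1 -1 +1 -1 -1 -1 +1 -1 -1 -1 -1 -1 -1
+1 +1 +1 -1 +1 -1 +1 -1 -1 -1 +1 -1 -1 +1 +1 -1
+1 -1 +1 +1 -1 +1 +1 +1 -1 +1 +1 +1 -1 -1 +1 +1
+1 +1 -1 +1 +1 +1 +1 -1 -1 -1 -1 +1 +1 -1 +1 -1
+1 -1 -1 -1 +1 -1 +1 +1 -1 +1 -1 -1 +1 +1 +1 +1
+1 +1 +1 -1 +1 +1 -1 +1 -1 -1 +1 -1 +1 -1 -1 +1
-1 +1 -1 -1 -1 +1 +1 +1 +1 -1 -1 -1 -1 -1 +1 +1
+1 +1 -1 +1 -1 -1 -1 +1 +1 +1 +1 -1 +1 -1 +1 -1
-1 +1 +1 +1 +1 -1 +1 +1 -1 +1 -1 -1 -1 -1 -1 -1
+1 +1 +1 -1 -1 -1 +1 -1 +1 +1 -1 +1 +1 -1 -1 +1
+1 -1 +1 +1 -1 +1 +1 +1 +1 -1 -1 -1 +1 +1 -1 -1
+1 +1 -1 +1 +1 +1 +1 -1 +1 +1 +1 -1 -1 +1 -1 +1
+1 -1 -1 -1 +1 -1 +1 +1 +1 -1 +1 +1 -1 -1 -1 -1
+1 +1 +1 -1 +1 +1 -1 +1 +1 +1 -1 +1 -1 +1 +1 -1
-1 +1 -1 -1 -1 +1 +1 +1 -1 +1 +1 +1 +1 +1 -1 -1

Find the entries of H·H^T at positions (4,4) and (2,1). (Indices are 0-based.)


Row 1 of H: [1, -1, -1, -1, -1, 1, -1, -1, -1, 1, -1, -1, -1, -1, -1, -1].
Row 2 of H: [1, 1, 1, -1, 1, -1, 1, -1, -1, -1, 1, -1, -1, 1, 1, -1].
Row 4 of H: [1, 1, -1, 1, 1, 1, 1, -1, -1, -1, -1, 1, 1, -1, 1, -1].
(H·H^T)[4][4] = Σ_j H[4][j]·H[4][j] = (1)² + (1)² + (-1)² + (1)² + (1)² + (1)² + (1)² + (-1)² + (-1)² + (-1)² + (-1)² + (1)² + (1)² + (-1)² + (1)² + (-1)² = 1 + 1 + 1 + 1 + 1 + 1 + 1 + 1 + 1 + 1 + 1 + 1 + 1 + 1 + 1 + 1 = 16.
(H·H^T)[2][1] = Σ_j H[2][j]·H[1][j] = (1)·(1) + (1)·(-1) + (1)·(-1) + (-1)·(-1) + (1)·(-1) + (-1)·(1) + (1)·(-1) + (-1)·(-1) + (-1)·(-1) + (-1)·(1) + (1)·(-1) + (-1)·(-1) + (-1)·(-1) + (1)·(-1) + (1)·(-1) + (-1)·(-1) = 1 + -1 + -1 + 1 + -1 + -1 + -1 + 1 + 1 + -1 + -1 + 1 + 1 + -1 + -1 + 1 = -2.
Rows 2 and 1 are not orthogonal (dot product = -2 ≠ 0), so H is not a Hadamard matrix.

(4,4) entry = 16; (2,1) entry = -2.


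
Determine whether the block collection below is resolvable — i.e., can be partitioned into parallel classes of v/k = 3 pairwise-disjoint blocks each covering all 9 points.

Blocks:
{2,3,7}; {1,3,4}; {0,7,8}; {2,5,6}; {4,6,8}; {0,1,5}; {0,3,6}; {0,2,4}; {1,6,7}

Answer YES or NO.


v = 9, block size k = 3, number of blocks = 9.
For resolvability, blocks must partition into parallel classes of size v/k = 3.
Total blocks must therefore be a multiple of 3: 9 = 3·3 + 0 ⇒ divisible ✓.
Consider block {0,3,6}. It intersects every other block in the collection, so no parallel class of size 3 can contain it.
Since every block must belong to some parallel class in a resolution, the collection cannot be partitioned into parallel classes.
Resolvable? NO.

NO


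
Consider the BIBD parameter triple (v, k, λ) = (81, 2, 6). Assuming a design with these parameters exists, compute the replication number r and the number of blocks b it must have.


Any 2-(v, k, λ) BIBD satisfies two necessary conditions:
  (i)  Each point sits in r blocks, and counting incidences through any fixed point gives r(k − 1) = λ(v − 1), so r = λ(v − 1)/(k − 1).
  (ii) Total incidences bk = vr, so b = vr/k.
Step 1: r = λ(v − 1)/(k − 1) = 6·(81 − 1)/(2 − 1) = 6·80/1 = 480/1 = 480.
Step 2: b = vr/k = 81·480/2 = 38880/2 = 19440.
Check integrality: r = 480 ∈ Z ✓, b = 19440 ∈ Z ✓.
(These identities are necessary conditions: they determine r and b for any design with these parameters, but do not by themselves prove that one exists.)

r = 480, b = 19440.


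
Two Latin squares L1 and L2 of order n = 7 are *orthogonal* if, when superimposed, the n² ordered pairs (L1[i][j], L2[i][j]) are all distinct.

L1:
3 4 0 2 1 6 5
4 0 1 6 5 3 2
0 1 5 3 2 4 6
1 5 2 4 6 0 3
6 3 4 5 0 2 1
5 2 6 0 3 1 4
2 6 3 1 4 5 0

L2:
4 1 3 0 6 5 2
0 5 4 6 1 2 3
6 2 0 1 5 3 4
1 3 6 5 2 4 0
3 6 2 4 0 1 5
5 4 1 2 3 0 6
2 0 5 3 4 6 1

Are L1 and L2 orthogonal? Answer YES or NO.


Form the n² = 49 superimposed pairs (L1[i][j], L2[i][j]), row by row (rows and columns indexed from 0):
row 0: (3,4) (4,1) (0,3) (2,0) (1,6) (6,5) (5,2)
row 1: (4,0) (0,5) (1,4) (6,6) (5,1) (3,2) (2,3)
row 2: (0,6) (1,2) (5,0) (3,1) (2,5) (4,3) (6,4)
row 3: (1,1) (5,3) (2,6) (4,5) (6,2) (0,4) (3,0)
row 4: (6,3) (3,6) (4,2) (5,4) (0,0) (2,1) (1,5)
row 5: (5,5) (2,4) (6,1) (0,2) (3,3) (1,0) (4,6)
row 6: (2,2) (6,0) (3,5) (1,3) (4,4) (5,6) (0,1)
Orthogonality requires all 49 pairs distinct.
Check by first coordinate: for each symbol s of L1, list the L2 entries in the n cells where L1 = s; they must all differ.
  L1 = 0: L2 entries (in reading order) 3, 5, 6, 4, 0, 2, 1 — all 7 distinct ✓
  L1 = 1: L2 entries (in reading order) 6, 4, 2, 1, 5, 0, 3 — all 7 distinct ✓
  L1 = 2: L2 entries (in reading order) 0, 3, 5, 6, 1, 4, 2 — all 7 distinct ✓
  L1 = 3: L2 entries (in reading order) 4, 2, 1, 0, 6, 3, 5 — all 7 distinct ✓
  L1 = 4: L2 entries (in reading order) 1, 0, 3, 5, 2, 6, 4 — all 7 distinct ✓
  L1 = 5: L2 entries (in reading order) 2, 1, 0, 3, 4, 5, 6 — all 7 distinct ✓
  L1 = 6: L2 entries (in reading order) 5, 6, 4, 2, 3, 1, 0 — all 7 distinct ✓
Every symbol of L1 meets every symbol of L2 exactly once, so all 49 pairs are distinct (49 of 49).
Conclusion: YES.

YES


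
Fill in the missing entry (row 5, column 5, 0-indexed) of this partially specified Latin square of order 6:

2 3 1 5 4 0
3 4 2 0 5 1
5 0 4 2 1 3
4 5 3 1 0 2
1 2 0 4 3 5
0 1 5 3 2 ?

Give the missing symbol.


Row 5 contains symbols [0, 1, 2, 3, 5] — missing [4].
Column 5 contains symbols [0, 1, 2, 3, 5] — missing [4].
The missing symbol must appear in both missing sets; intersection = [4].
Therefore the hidden value is 4.

Missing value = 4.


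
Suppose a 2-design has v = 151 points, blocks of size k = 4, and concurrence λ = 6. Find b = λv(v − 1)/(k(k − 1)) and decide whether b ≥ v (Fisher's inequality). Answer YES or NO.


b = λv(v − 1)/(k(k − 1)) = 6·151·150/(4·3) = 135900/12 = 11325.
Compare with v = 151: b ≥ v, so Fisher's inequality holds.

YES


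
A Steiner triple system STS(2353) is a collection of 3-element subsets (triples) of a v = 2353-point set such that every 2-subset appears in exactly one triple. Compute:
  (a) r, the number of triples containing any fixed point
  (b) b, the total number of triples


An STS(v) is a 2-(v, 3, 1) BIBD: block size k = 3, λ = 1.
Replication: r(k − 1) = λ(v − 1) ⇒ r·2 = 2353 − 1 = 2352 ⇒ r = 1176.
Block count: bk = vr ⇒ b·3 = 2353·1176 = 2767128 ⇒ b = 922376.
(Check via b = v(v − 1)/6 = 2353·2352/6 = 5534256/6 = 922376.)

r = 1176, b = 922376.


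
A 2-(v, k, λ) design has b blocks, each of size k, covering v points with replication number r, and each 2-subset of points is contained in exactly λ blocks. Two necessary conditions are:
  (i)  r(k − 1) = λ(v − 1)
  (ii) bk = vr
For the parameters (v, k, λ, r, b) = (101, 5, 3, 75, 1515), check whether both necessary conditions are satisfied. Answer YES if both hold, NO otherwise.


Condition (i): r(k − 1) = 75·4 = 300; λ(v − 1) = 3·100 = 300. Match? YES.
Condition (ii): bk = 1515·5 = 7575; vr = 101·75 = 7575. Match? YES.
Both conditions hold? YES.

YES


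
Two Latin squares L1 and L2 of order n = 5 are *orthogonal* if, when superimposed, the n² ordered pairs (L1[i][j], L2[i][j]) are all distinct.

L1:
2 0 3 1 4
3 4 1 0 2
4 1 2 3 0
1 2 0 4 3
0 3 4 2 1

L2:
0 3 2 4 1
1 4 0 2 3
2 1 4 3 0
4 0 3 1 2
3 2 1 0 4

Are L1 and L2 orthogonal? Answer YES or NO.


Form the n² = 25 superimposed pairs (L1[i][j], L2[i][j]), row by row (rows and columns indexed from 0):
row 0: (2,0) (0,3) (3,2) (1,4) (4,1)
row 1: (3,1) (4,4) (1,0) (0,2) (2,3)
row 2: (4,2) (1,1) (2,4) (3,3) (0,0)
row 3: (1,4) (2,0) (0,3) (4,1) (3,2)
row 4: (0,3) (3,2) (4,1) (2,0) (1,4)
Orthogonality requires all 25 pairs distinct.
But the pair (1,4) repeats: cell (0,3) has L1 = 1, L2 = 4, and cell (3,0) has L1 = 1, L2 = 4.
A repeated pair means some other pair never occurs (only 15 distinct pairs out of 25), so the squares are not orthogonal.
Conclusion: NO.

NO


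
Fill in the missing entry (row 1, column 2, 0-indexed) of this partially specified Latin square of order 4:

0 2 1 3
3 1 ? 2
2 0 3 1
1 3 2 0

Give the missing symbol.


Row 1 contains symbols [1, 2, 3] — missing [0].
Column 2 contains symbols [1, 2, 3] — missing [0].
The missing symbol must appear in both missing sets; intersection = [0].
Therefore the hidden value is 0.

Missing value = 0.


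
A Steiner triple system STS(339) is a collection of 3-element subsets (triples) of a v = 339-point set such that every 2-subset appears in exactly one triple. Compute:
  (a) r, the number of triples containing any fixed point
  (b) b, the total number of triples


An STS(v) is a 2-(v, 3, 1) BIBD: block size k = 3, λ = 1.
Replication: r(k − 1) = λ(v − 1) ⇒ r·2 = 339 − 1 = 338 ⇒ r = 169.
Block count: b = v(v − 1)/6 = 339·338/6 = 114582/6 = 19097.

r = 169, b = 19097.


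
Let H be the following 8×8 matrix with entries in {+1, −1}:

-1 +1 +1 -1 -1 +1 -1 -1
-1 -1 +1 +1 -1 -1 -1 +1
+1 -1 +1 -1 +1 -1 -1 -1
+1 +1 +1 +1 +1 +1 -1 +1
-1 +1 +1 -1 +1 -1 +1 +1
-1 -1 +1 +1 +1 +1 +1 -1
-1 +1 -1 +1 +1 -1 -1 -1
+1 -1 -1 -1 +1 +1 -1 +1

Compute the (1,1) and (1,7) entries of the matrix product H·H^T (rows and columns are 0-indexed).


Row 1 of H: [-1, -1, 1, 1, -1, -1, -1, 1].
Row 7 of H: [1, -1, -1, -1, 1, 1, -1, 1].
(H·H^T)[1][1] = Σ_j H[1][j]·H[1][j] = (-1)² + (-1)² + (1)² + (1)² + (-1)² + (-1)² + (-1)² + (1)² = 1 + 1 + 1 + 1 + 1 + 1 + 1 + 1 = 8.
(H·H^T)[1][7] = Σ_j H[1][j]·H[7][j] = (-1)·(1) + (-1)·(-1) + (1)·(-1) + (1)·(-1) + (-1)·(1) + (-1)·(1) + (-1)·(-1) + (1)·(1) = -1 + 1 + -1 + -1 + -1 + -1 + 1 + 1 = -2.
Rows 1 and 7 are not orthogonal (dot product = -2 ≠ 0), so H is not a Hadamard matrix.

(1,1) entry = 8; (1,7) entry = -2.


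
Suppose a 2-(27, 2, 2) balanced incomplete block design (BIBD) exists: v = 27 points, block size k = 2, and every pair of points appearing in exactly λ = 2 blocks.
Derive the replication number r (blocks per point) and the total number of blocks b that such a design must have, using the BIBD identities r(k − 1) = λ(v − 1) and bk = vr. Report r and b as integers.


Any 2-(v, k, λ) BIBD satisfies two necessary conditions:
  (i)  Each point sits in r blocks, and counting incidences through any fixed point gives r(k − 1) = λ(v − 1), so r = λ(v − 1)/(k − 1).
  (ii) Total incidences bk = vr, so b = vr/k.
Step 1: r = λ(v − 1)/(k − 1) = 2·(27 − 1)/(2 − 1) = 2·26/1 = 52/1 = 52.
Step 2: b = vr/k = 27·52/2 = 1404/2 = 702.
Check integrality: r = 52 ∈ Z ✓, b = 702 ∈ Z ✓.
(These identities are necessary conditions: they determine r and b for any design with these parameters, but do not by themselves prove that one exists.)

r = 52, b = 702.


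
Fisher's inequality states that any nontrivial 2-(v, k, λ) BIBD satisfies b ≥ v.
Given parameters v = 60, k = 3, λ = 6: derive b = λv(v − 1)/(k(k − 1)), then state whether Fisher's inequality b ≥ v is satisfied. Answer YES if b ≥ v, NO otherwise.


r = λ(v − 1)/(k − 1) = 6·59/2 = 177.
b = vr/k = 60·177/3 = 3540.
Fisher's inequality: b ≥ v ⇔ 3540 ≥ 60? YES.

YES


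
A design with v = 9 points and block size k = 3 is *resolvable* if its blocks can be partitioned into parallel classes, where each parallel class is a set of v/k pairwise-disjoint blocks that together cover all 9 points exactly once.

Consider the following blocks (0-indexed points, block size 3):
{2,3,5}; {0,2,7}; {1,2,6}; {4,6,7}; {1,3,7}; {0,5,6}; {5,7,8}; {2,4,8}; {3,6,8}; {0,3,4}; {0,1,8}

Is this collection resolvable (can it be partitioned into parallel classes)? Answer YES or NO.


v = 9, block size k = 3, number of blocks = 11.
For resolvability, blocks must partition into parallel classes of size v/k = 3.
Total blocks must therefore be a multiple of 3: 11 = 3·3 + 2 ⇒ not divisible ✗.
Resolvable? NO.

NO


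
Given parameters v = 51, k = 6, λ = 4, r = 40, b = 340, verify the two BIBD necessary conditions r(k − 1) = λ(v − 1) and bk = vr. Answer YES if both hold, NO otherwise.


Condition (i): r(k − 1) = 40·5 = 200; λ(v − 1) = 4·50 = 200. Match? YES.
Condition (ii): bk = 340·6 = 2040; vr = 51·40 = 2040. Match? YES.
Both conditions hold? YES.

YES


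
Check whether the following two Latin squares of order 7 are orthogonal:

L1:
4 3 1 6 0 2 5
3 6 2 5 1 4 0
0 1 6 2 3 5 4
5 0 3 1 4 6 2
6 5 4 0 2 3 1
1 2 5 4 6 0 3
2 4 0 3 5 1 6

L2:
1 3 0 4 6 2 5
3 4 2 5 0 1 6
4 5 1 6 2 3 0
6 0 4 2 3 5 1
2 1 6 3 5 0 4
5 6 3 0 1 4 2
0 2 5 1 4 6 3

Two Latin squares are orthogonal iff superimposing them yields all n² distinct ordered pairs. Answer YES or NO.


Form the n² = 49 superimposed pairs (L1[i][j], L2[i][j]), row by row (rows and columns indexed from 0):
row 0: (4,1) (3,3) (1,0) (6,4) (0,6) (2,2) (5,5)
row 1: (3,3) (6,4) (2,2) (5,5) (1,0) (4,1) (0,6)
row 2: (0,4) (1,5) (6,1) (2,6) (3,2) (5,3) (4,0)
row 3: (5,6) (0,0) (3,4) (1,2) (4,3) (6,5) (2,1)
row 4: (6,2) (5,1) (4,6) (0,3) (2,5) (3,0) (1,4)
row 5: (1,5) (2,6) (5,3) (4,0) (6,1) (0,4) (3,2)
row 6: (2,0) (4,2) (0,5) (3,1) (5,4) (1,6) (6,3)
Orthogonality requires all 49 pairs distinct.
But the pair (3,3) repeats: cell (0,1) has L1 = 3, L2 = 3, and cell (1,0) has L1 = 3, L2 = 3.
A repeated pair means some other pair never occurs (only 35 distinct pairs out of 49), so the squares are not orthogonal.
Conclusion: NO.

NO
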